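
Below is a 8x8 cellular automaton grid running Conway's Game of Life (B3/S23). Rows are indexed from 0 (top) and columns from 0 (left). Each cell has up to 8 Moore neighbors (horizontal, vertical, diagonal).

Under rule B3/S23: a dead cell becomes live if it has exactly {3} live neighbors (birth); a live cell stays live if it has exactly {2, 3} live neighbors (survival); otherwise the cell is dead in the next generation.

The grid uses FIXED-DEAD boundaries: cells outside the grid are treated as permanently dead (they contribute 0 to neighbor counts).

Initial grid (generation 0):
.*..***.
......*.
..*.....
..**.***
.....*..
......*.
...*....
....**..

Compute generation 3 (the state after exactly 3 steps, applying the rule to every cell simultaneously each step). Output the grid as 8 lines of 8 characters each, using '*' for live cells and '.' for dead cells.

Simulating step by step:
Generation 0 (given above): 16 live cells
Generation 1: 18 live cells
.....**.
......*.
..**.*.*
..*****.
....**.*
........
....**..
....*...
Generation 2: 13 live cells
.....**.
....*..*
..*....*
..*....*
........
......*.
....**..
....**..
Generation 3: 12 live cells
(generation 3 grid is the final answer)

Answer: .....**.
.....*.*
...*..**
........
........
.....*..
....*.*.
....**..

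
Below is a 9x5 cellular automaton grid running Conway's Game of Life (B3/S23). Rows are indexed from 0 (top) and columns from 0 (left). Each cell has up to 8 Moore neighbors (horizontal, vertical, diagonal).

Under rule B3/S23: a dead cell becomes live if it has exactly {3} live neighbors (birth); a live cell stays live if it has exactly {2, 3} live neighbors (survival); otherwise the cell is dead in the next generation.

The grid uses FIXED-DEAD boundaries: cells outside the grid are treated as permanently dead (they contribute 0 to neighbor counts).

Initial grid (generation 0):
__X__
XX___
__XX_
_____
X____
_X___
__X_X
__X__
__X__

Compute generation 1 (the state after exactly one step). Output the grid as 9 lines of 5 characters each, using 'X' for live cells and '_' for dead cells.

Answer: _X___
_X_X_
_XX__
_____
_____
_X___
_XXX_
_XX__
_____

Derivation:
Simulating step by step:
Generation 0 (given above): 11 live cells
Generation 1: 11 live cells
(generation 1 grid is the final answer)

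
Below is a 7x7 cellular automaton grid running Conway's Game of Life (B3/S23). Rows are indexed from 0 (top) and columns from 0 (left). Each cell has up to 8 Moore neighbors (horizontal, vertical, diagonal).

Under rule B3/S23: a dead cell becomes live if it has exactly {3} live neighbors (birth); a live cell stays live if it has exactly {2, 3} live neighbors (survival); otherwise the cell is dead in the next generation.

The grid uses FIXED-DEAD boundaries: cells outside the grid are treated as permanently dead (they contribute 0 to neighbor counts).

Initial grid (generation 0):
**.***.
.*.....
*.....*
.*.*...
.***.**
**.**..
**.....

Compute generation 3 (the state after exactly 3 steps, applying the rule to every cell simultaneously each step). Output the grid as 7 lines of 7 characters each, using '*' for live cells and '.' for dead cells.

Answer: ...***.
...**.*
...*..*
...****
......*
.....*.
.*...*.

Derivation:
Simulating step by step:
Generation 0 (given above): 21 live cells
Generation 1: 24 live cells
***.*..
.**.**.
***....
**.****
.....*.
...***.
***....
Generation 2: 22 live cells
*.*.**.
....**.
......*
*..****
..*....
.*****.
.****..
Generation 3: 16 live cells
(generation 3 grid is the final answer)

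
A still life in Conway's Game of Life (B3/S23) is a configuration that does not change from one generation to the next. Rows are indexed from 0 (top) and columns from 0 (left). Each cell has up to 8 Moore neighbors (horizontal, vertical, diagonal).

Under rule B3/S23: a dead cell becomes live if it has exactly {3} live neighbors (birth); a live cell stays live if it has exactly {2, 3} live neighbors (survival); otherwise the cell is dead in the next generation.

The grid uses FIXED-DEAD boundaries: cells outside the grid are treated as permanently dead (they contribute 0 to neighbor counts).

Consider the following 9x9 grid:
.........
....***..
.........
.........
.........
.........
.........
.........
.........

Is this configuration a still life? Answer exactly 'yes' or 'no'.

Answer: no

Derivation:
Compute generation 1 and compare to generation 0 (given above):
Generation 1:
.....*...
.....*...
.....*...
.........
.........
.........
.........
.........
.........
Cell (0,5) differs: gen0=0 vs gen1=1 -> NOT a still life.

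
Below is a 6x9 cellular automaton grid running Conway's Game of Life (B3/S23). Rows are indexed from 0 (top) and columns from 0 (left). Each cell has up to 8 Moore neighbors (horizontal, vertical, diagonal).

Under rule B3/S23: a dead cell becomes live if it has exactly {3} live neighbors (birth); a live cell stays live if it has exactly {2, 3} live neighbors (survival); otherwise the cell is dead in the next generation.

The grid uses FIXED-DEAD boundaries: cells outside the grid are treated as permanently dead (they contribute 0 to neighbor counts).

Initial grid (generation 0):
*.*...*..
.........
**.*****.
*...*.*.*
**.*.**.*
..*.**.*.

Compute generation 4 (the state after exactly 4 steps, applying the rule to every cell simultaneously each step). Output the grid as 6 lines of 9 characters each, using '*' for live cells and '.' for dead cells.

Answer: ...***...
*.****.*.
..*......
**.....**
.........
.........

Derivation:
Simulating step by step:
Generation 0 (given above): 24 live cells
Generation 1: 23 live cells
.........
*.***..*.
**.**.**.
........*
****....*
.*****.*.
Generation 2: 21 live cells
...*.....
*.*.****.
**..*****
....*...*
*......**
*...*....
Generation 3: 15 live cells
...****..
*.*.....*
**......*
**..*....
.......**
.........
Generation 4: 14 live cells
(generation 4 grid is the final answer)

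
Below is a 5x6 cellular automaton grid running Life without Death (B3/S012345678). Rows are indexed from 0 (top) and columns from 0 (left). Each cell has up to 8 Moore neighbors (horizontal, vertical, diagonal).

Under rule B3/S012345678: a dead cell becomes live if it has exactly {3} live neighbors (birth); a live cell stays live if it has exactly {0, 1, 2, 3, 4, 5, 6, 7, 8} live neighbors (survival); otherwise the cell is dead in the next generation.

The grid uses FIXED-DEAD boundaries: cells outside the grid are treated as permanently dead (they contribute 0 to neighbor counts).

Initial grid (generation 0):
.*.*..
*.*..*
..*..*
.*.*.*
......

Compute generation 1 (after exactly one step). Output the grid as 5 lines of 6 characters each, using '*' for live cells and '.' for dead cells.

Answer: .***..
*.****
..**.*
.*****
......

Derivation:
Simulating step by step:
Generation 0 (given above): 10 live cells
Generation 1: 16 live cells
(generation 1 grid is the final answer)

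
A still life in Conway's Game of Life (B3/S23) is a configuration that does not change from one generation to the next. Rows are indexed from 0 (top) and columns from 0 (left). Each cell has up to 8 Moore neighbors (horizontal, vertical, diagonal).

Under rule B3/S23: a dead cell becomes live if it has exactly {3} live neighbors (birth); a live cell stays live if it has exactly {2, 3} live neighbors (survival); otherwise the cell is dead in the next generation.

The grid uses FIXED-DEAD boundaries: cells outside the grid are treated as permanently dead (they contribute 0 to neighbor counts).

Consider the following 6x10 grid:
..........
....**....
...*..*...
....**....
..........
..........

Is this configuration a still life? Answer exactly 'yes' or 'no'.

Compute generation 1 and compare to generation 0 (given above):
Generation 1:
..........
....**....
...*..*...
....**....
..........
..........
The grids are IDENTICAL -> still life.

Answer: yes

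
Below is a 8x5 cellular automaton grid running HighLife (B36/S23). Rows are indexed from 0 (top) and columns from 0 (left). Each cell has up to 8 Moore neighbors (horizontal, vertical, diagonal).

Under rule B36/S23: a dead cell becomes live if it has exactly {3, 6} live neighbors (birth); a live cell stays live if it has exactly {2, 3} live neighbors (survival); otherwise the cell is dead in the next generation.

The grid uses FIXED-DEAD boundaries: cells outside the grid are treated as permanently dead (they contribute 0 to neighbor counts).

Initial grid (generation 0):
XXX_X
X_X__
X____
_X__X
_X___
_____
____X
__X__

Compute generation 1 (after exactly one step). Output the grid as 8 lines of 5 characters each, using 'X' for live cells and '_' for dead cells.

Answer: X_XX_
XXXX_
X____
XX___
_____
_____
_____
_____

Derivation:
Simulating step by step:
Generation 0 (given above): 12 live cells
Generation 1: 10 live cells
(generation 1 grid is the final answer)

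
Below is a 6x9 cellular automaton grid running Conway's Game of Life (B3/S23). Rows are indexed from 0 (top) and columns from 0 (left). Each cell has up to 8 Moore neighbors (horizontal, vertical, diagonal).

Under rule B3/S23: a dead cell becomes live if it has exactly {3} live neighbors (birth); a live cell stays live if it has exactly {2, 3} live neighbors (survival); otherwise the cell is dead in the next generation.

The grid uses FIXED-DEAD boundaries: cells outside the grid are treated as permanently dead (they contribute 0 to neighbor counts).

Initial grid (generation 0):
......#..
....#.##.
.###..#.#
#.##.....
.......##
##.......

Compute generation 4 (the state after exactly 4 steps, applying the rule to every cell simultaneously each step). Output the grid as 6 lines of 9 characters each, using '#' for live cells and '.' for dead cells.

Simulating step by step:
Generation 0 (given above): 16 live cells
Generation 1: 14 live cells
.....###.
..##..#..
.#..###..
...#....#
#.#......
.........
Generation 2: 14 live cells
.....###.
..##.....
....####.
.#####...
.........
.........
Generation 3: 9 live cells
......#..
...#.....
.#....#..
..##.....
..###....
.........
Generation 4: 6 live cells
(generation 4 grid is the final answer)

Answer: .........
.........
...#.....
.#..#....
..#.#....
...#.....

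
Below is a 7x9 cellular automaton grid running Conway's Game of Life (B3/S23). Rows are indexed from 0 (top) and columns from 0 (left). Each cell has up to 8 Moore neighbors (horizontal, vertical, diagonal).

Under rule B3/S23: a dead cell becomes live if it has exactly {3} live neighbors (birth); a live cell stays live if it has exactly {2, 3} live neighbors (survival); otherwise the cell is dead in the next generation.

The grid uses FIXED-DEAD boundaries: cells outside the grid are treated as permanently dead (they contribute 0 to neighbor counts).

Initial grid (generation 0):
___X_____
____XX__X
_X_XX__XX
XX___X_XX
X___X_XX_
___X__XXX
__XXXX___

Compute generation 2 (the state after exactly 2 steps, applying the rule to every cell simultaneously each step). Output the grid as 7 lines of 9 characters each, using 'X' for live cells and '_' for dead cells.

Answer: _________
__X_X____
X_____X__
_________
X___X____
__X___XX_
__XXXXXX_

Derivation:
Simulating step by step:
Generation 0 (given above): 26 live cells
Generation 1: 25 live cells
____X____
__X__X_XX
XXXX_____
XXXX_X___
XX__X____
__X_____X
__XXXXXX_
Generation 2: 15 live cells
(generation 2 grid is the final answer)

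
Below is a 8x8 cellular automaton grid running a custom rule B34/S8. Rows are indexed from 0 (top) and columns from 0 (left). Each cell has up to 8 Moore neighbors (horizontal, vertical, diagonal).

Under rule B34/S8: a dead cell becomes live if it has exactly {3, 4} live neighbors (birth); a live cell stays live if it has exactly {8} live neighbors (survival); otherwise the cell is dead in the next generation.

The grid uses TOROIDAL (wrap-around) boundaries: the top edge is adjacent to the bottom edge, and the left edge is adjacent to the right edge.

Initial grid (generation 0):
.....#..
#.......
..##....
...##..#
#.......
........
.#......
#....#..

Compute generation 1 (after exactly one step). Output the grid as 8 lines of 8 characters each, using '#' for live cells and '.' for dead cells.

Simulating step by step:
Generation 0 (given above): 11 live cells
Generation 1: 2 live cells
(generation 1 grid is the final answer)

Answer: ........
........
....#...
..#.....
........
........
........
........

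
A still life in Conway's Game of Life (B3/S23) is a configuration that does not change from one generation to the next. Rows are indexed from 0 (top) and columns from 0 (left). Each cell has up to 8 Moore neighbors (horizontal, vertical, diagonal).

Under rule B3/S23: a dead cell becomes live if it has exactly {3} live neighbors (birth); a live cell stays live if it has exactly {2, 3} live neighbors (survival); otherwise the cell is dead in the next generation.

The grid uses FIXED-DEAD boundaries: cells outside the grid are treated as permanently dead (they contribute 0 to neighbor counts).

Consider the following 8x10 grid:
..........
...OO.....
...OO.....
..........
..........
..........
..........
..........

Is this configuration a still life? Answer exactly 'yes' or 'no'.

Answer: yes

Derivation:
Compute generation 1 and compare to generation 0 (given above):
Generation 1:
..........
...OO.....
...OO.....
..........
..........
..........
..........
..........
The grids are IDENTICAL -> still life.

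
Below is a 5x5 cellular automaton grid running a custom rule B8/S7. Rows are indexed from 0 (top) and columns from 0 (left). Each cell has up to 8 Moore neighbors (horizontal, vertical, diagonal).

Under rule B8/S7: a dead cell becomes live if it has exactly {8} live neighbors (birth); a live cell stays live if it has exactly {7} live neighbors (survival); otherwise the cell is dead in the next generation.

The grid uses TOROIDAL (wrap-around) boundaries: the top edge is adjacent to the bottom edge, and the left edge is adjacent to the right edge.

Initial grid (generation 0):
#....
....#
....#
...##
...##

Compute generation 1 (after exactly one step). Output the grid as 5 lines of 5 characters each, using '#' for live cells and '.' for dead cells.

Answer: .....
.....
.....
.....
.....

Derivation:
Simulating step by step:
Generation 0 (given above): 7 live cells
Generation 1: 0 live cells
(generation 1 grid is the final answer)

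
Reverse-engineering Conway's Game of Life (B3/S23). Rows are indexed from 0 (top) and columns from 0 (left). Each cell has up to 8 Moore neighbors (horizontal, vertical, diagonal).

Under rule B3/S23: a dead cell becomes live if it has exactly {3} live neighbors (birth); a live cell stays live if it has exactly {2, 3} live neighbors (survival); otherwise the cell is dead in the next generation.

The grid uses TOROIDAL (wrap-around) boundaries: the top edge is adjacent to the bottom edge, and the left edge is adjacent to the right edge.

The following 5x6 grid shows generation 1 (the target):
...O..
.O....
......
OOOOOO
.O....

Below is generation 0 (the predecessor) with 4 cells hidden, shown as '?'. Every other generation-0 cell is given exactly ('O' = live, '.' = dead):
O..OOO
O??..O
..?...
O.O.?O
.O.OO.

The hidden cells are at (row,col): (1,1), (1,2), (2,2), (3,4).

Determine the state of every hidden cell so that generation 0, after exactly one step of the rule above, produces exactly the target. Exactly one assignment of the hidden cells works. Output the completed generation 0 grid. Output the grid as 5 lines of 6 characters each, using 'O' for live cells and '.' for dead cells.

Answer: O..OOO
OO...O
......
O.O..O
.O.OO.

Derivation:
Hidden generation-0 cells (in order): (1,1), (1,2), (2,2), (3,4).
A hidden cell only influences target cells in its own 3x3 neighborhood. Try each of the 2^4 = 16 assignments, step the completed generation 0 forward once under B3/S23, and compare with the target:
  (1,1)=. (1,2)=. (2,2)=. (3,4)=. -> step gives (0,1)='O' but target has '.' -> reject
  (1,1)=. (1,2)=. (2,2)=. (3,4)=O -> step gives (0,1)='O' but target has '.' -> reject
  (1,1)=. (1,2)=. (2,2)=O (3,4)=. -> step gives (0,1)='O' but target has '.' -> reject
  (1,1)=. (1,2)=. (2,2)=O (3,4)=O -> step gives (0,1)='O' but target has '.' -> reject
  (1,1)=. (1,2)=O (2,2)=. (3,4)=. -> step gives (0,3)='.' but target has 'O' -> reject
  (1,1)=. (1,2)=O (2,2)=. (3,4)=O -> step gives (0,3)='.' but target has 'O' -> reject
  (1,1)=. (1,2)=O (2,2)=O (3,4)=. -> step gives (0,3)='.' but target has 'O' -> reject
  (1,1)=. (1,2)=O (2,2)=O (3,4)=O -> step gives (0,3)='.' but target has 'O' -> reject
  (1,1)=O (1,2)=. (2,2)=. (3,4)=. -> step reproduces the target at every cell -> ACCEPT
  (1,1)=O (1,2)=. (2,2)=. (3,4)=O -> step gives (2,4)='O' but target has '.' -> reject
  (1,1)=O (1,2)=. (2,2)=O (3,4)=. -> step gives (1,2)='O' but target has '.' -> reject
  (1,1)=O (1,2)=. (2,2)=O (3,4)=O -> step gives (1,2)='O' but target has '.' -> reject
  (1,1)=O (1,2)=O (2,2)=. (3,4)=. -> step gives (0,3)='.' but target has 'O' -> reject
  (1,1)=O (1,2)=O (2,2)=. (3,4)=O -> step gives (0,3)='.' but target has 'O' -> reject
  (1,1)=O (1,2)=O (2,2)=O (3,4)=. -> step gives (0,3)='.' but target has 'O' -> reject
  (1,1)=O (1,2)=O (2,2)=O (3,4)=O -> step gives (0,3)='.' but target has 'O' -> reject
Unique solution: (1,1)=live, (1,2)=dead, (2,2)=dead, (3,4)=dead.
Check: live-neighbor counts of every cell in the completed generation 0:
544355
422244
542124
232332
534456
Applying B3/S23 to generation 0 with these counts gives:
...O..
.O....
......
OOOOOO
.O....
which matches the target exactly.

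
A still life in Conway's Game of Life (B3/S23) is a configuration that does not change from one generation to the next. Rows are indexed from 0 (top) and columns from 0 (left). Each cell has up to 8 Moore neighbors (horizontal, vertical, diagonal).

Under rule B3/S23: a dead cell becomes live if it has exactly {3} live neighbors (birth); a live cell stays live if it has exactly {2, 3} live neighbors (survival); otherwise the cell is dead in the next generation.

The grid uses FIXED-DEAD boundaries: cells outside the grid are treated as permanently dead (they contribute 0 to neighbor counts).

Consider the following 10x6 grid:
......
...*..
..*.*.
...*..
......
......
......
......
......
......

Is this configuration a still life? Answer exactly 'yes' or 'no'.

Compute generation 1 and compare to generation 0 (given above):
Generation 1:
......
...*..
..*.*.
...*..
......
......
......
......
......
......
The grids are IDENTICAL -> still life.

Answer: yes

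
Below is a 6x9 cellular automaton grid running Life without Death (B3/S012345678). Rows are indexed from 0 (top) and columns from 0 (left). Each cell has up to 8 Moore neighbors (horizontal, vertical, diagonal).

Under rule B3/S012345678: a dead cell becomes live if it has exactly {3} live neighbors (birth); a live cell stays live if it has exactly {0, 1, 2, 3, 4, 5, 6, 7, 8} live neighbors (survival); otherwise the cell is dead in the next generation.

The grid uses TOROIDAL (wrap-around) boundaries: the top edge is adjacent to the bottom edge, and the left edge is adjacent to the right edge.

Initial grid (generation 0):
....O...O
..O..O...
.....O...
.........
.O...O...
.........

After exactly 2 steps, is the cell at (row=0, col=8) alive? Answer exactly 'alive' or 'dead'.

Answer: alive

Derivation:
Simulating step by step:
Generation 0 (given above): 7 live cells
Generation 1: 8 live cells
....O...O
..O.OO...
.....O...
.........
.O...O...
.........
Generation 2: 12 live cells
...OOO..O
..OOOO...
....OO...
.........
.O...O...
.........

Cell (0,8) at generation 2: 1 -> alive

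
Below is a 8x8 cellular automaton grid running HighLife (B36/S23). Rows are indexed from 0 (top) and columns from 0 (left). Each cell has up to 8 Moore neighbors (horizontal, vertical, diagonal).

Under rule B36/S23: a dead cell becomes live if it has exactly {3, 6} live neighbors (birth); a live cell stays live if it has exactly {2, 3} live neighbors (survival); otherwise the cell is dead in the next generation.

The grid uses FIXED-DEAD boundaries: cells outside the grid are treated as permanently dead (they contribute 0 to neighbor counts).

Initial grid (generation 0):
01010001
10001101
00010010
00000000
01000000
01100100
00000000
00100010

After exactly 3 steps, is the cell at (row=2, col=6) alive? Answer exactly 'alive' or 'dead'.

Simulating step by step:
Generation 0 (given above): 15 live cells
Generation 1: 16 live cells
00001010
00111101
00001110
00000000
01100000
01100000
01100000
00000000
Generation 2: 11 live cells
00001010
00000001
00000010
00000100
01100000
10010000
01100000
00000000
Generation 3: 10 live cells
00000000
00000111
00000010
00000000
01100000
10010000
01100000
00000000

Cell (2,6) at generation 3: 1 -> alive

Answer: alive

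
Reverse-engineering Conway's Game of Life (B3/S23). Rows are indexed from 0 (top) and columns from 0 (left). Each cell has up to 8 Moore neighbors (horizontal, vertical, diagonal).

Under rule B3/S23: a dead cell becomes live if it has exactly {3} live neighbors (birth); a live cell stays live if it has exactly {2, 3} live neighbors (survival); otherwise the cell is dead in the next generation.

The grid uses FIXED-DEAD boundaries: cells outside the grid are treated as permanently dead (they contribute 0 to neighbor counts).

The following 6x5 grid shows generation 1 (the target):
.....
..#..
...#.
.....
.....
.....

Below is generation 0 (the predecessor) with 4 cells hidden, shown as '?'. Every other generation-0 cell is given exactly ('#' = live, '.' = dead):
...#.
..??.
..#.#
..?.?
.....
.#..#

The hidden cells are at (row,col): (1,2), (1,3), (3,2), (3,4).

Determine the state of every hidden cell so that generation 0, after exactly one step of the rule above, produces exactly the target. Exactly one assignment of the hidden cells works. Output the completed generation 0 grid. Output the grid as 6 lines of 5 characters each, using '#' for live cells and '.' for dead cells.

Hidden generation-0 cells (in order): (1,2), (1,3), (3,2), (3,4).
A hidden cell only influences target cells in its own 3x3 neighborhood. Try each of the 2^4 = 16 assignments, step the completed generation 0 forward once under B3/S23, and compare with the target:
  (1,2)=. (1,3)=. (3,2)=. (3,4)=. -> step gives (1,2)='.' but target has '#' -> reject
  (1,2)=. (1,3)=. (3,2)=. (3,4)=# -> step gives (1,2)='.' but target has '#' -> reject
  (1,2)=. (1,3)=. (3,2)=# (3,4)=. -> step gives (1,2)='.' but target has '#' -> reject
  (1,2)=. (1,3)=. (3,2)=# (3,4)=# -> step gives (1,2)='.' but target has '#' -> reject
  (1,2)=. (1,3)=# (3,2)=. (3,4)=. -> step gives (1,3)='#' but target has '.' -> reject
  (1,2)=. (1,3)=# (3,2)=. (3,4)=# -> step gives (1,3)='#' but target has '.' -> reject
  (1,2)=. (1,3)=# (3,2)=# (3,4)=. -> step gives (1,3)='#' but target has '.' -> reject
  (1,2)=. (1,3)=# (3,2)=# (3,4)=# -> step gives (1,3)='#' but target has '.' -> reject
  (1,2)=# (1,3)=. (3,2)=. (3,4)=. -> step reproduces the target at every cell -> ACCEPT
  (1,2)=# (1,3)=. (3,2)=. (3,4)=# -> step gives (2,3)='.' but target has '#' -> reject
  (1,2)=# (1,3)=. (3,2)=# (3,4)=. -> step gives (2,1)='#' but target has '.' -> reject
  (1,2)=# (1,3)=. (3,2)=# (3,4)=# -> step gives (2,1)='#' but target has '.' -> reject
  (1,2)=# (1,3)=# (3,2)=. (3,4)=. -> step gives (0,2)='#' but target has '.' -> reject
  (1,2)=# (1,3)=# (3,2)=. (3,4)=# -> step gives (0,2)='#' but target has '.' -> reject
  (1,2)=# (1,3)=# (3,2)=# (3,4)=. -> step gives (0,2)='#' but target has '.' -> reject
  (1,2)=# (1,3)=# (3,2)=# (3,4)=# -> step gives (0,2)='#' but target has '.' -> reject
Unique solution: (1,2)=live, (1,3)=dead, (3,2)=dead, (3,4)=dead.
Check: live-neighbor counts of every cell in the completed generation 0:
01211
02242
02130
01121
11111
10110
Applying B3/S23 to generation 0 with these counts gives:
.....
..#..
...#.
.....
.....
.....
which matches the target exactly.

Answer: ...#.
..#..
..#.#
.....
.....
.#..#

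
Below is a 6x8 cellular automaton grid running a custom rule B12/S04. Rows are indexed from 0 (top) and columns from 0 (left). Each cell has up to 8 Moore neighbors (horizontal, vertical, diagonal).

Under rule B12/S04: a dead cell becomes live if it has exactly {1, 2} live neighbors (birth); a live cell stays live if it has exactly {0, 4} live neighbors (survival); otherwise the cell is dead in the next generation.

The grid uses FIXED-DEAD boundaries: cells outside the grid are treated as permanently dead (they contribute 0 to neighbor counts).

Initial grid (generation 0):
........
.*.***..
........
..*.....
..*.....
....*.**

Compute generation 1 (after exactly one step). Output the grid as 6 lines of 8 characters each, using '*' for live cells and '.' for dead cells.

Answer: ****.**.
***...*.
**...**.
.*.*....
.*..****
.*****..

Derivation:
Simulating step by step:
Generation 0 (given above): 9 live cells
Generation 1: 26 live cells
(generation 1 grid is the final answer)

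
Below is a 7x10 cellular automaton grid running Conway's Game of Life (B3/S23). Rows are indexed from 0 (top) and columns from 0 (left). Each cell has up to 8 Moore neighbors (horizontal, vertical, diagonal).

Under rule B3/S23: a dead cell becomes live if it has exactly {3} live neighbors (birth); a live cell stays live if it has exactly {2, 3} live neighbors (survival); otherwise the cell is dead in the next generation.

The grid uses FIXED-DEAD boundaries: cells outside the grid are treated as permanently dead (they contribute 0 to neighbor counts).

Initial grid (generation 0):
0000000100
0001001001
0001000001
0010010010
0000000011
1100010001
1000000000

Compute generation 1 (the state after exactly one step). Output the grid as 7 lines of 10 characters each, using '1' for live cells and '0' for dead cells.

Answer: 0000000000
0000000010
0011100011
0000000010
0100000011
1100000011
1100000000

Derivation:
Simulating step by step:
Generation 0 (given above): 16 live cells
Generation 1: 16 live cells
(generation 1 grid is the final answer)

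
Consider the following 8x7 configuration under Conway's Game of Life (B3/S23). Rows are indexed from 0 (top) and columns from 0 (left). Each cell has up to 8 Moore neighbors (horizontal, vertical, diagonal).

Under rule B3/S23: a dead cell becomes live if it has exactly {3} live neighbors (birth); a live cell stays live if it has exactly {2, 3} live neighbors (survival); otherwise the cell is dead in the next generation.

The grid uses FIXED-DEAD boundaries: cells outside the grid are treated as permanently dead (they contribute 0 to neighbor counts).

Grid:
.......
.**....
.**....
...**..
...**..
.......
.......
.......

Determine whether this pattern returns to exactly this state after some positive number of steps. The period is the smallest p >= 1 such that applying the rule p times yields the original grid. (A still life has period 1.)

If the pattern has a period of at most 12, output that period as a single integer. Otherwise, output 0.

Answer: 2

Derivation:
Simulating and comparing each generation to the original:
Gen 0 (original, given above): 8 live cells
Gen 1: 6 live cells, differs from original
Gen 2: 8 live cells, MATCHES original -> period = 2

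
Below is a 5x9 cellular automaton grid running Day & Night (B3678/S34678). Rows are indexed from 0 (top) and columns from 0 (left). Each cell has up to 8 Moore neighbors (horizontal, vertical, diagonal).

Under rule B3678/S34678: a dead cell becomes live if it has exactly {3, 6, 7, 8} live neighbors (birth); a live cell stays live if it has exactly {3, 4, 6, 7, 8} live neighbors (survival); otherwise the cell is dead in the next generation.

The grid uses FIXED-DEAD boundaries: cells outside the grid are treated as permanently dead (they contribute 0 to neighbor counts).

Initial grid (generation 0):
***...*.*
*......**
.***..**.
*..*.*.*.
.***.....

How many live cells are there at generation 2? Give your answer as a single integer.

Simulating step by step:
Generation 0 (given above): 20 live cells
Generation 1: 15 live cells
.*.......
**.*....*
***.*.**.
..**.....
..*.*....
Generation 2: 8 live cells
*.*......
*......*.
*........
..*.**...
.........
Population at generation 2: 8

Answer: 8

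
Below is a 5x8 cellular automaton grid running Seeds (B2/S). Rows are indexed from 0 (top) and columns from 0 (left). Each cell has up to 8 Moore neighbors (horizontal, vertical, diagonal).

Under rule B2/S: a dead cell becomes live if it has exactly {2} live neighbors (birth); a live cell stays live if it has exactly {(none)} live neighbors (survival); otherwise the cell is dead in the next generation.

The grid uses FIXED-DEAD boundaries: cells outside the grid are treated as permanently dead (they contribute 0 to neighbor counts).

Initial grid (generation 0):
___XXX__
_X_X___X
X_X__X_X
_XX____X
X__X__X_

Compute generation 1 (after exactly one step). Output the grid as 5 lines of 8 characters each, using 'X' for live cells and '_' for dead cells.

Answer: ______X_
X_______
____X___
____XX__
_______X

Derivation:
Simulating step by step:
Generation 0 (given above): 16 live cells
Generation 1: 6 live cells
(generation 1 grid is the final answer)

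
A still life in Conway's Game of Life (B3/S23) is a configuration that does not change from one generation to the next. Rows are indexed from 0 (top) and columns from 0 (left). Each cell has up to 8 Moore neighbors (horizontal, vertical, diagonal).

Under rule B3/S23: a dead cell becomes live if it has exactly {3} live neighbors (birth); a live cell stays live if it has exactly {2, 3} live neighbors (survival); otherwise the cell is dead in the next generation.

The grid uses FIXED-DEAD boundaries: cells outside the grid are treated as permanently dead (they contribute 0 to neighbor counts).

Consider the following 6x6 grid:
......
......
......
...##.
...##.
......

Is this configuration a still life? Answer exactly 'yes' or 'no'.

Answer: yes

Derivation:
Compute generation 1 and compare to generation 0 (given above):
Generation 1:
......
......
......
...##.
...##.
......
The grids are IDENTICAL -> still life.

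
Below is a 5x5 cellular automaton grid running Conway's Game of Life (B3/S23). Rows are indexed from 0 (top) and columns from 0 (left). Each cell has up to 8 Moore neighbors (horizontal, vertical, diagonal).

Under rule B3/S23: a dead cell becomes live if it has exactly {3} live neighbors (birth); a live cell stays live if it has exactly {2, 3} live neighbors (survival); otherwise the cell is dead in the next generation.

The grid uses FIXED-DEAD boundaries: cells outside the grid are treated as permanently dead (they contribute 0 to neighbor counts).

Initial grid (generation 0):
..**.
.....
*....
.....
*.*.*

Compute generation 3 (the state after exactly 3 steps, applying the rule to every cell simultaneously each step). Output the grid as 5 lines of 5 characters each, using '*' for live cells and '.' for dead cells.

Simulating step by step:
Generation 0 (given above): 6 live cells
Generation 1: 1 live cells
.....
.....
.....
.*...
.....
Generation 2: 0 live cells
.....
.....
.....
.....
.....
Generation 3: 0 live cells
(generation 3 grid is the final answer)

Answer: .....
.....
.....
.....
.....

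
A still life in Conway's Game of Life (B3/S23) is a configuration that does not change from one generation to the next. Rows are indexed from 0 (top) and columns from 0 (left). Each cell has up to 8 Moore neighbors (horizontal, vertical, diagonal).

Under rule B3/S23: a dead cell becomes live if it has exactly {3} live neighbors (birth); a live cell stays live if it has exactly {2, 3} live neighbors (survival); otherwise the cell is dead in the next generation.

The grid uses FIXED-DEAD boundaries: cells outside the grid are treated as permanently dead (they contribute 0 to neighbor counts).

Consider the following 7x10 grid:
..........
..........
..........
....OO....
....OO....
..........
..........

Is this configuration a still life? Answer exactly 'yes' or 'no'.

Compute generation 1 and compare to generation 0 (given above):
Generation 1:
..........
..........
..........
....OO....
....OO....
..........
..........
The grids are IDENTICAL -> still life.

Answer: yes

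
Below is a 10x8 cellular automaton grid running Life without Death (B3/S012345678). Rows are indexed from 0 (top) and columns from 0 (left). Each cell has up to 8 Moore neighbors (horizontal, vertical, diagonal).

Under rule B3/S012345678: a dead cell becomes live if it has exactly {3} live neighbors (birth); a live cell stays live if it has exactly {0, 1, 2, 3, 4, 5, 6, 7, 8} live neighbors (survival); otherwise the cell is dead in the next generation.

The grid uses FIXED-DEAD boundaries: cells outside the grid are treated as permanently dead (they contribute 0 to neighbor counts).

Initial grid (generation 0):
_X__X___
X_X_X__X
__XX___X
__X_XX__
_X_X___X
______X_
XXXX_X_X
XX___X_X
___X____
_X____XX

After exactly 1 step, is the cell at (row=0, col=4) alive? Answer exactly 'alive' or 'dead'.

Simulating step by step:
Generation 0 (given above): 30 live cells
Generation 1: 49 live cells
_X_XX___
X_X_X__X
__XX_XXX
_XX_XXX_
_XXXXXXX
X__XX_XX
XXXXXX_X
XX_X_X_X
XXXX___X
_X____XX

Cell (0,4) at generation 1: 1 -> alive

Answer: alive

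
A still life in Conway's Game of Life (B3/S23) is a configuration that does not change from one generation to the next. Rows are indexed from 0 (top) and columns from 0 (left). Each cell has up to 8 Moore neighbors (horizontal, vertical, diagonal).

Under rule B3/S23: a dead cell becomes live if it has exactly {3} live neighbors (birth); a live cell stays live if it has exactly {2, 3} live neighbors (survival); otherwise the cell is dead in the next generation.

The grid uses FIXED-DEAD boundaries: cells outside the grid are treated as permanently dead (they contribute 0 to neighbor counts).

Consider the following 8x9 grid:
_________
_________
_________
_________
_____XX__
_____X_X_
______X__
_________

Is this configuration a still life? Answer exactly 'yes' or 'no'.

Compute generation 1 and compare to generation 0 (given above):
Generation 1:
_________
_________
_________
_________
_____XX__
_____X_X_
______X__
_________
The grids are IDENTICAL -> still life.

Answer: yes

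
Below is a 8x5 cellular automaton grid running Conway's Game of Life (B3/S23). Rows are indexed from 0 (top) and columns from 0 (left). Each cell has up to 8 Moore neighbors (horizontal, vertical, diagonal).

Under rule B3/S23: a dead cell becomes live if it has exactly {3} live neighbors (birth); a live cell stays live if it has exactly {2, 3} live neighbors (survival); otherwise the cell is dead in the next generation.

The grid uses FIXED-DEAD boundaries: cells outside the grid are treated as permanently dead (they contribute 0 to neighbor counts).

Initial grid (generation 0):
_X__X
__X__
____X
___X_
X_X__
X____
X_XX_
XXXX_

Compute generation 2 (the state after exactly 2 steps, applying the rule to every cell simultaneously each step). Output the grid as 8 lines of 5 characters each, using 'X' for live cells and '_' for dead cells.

Simulating step by step:
Generation 0 (given above): 15 live cells
Generation 1: 11 live cells
_____
___X_
___X_
___X_
_X___
X_XX_
X__X_
X__X_
Generation 2: 12 live cells
(generation 2 grid is the final answer)

Answer: _____
_____
__XXX
__X__
_X_X_
X_XX_
X__XX
_____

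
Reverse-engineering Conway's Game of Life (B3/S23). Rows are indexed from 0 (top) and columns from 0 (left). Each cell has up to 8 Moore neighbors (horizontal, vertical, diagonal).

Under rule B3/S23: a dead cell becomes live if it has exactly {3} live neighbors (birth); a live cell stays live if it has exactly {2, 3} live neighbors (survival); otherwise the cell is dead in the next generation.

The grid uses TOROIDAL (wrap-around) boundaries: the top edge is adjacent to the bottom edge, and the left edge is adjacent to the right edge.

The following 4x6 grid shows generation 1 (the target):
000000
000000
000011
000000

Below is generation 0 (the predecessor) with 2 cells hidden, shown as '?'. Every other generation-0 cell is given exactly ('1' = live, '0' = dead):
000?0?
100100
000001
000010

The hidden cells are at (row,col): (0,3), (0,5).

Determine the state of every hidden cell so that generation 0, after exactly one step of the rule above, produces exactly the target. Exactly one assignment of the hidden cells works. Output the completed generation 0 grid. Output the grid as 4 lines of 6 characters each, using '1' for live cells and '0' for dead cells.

Answer: 000000
100100
000001
000010

Derivation:
Hidden generation-0 cells (in order): (0,3), (0,5).
A hidden cell only influences target cells in its own 3x3 neighborhood. Try each of the 2^2 = 4 assignments, step the completed generation 0 forward once under B3/S23, and compare with the target:
  (0,3)=0 (0,5)=0 -> step reproduces the target at every cell -> ACCEPT
  (0,3)=0 (0,5)=1 -> step gives (0,4)='1' but target has '0' -> reject
  (0,3)=1 (0,5)=0 -> step gives (0,3)='1' but target has '0' -> reject
  (0,3)=1 (0,5)=1 -> step gives (0,3)='1' but target has '0' -> reject
Unique solution: (0,3)=dead, (0,5)=dead.
Check: live-neighbor counts of every cell in the completed generation 0:
111222
111022
211232
100112
Applying B3/S23 to generation 0 with these counts gives:
000000
000000
000011
000000
which matches the target exactly.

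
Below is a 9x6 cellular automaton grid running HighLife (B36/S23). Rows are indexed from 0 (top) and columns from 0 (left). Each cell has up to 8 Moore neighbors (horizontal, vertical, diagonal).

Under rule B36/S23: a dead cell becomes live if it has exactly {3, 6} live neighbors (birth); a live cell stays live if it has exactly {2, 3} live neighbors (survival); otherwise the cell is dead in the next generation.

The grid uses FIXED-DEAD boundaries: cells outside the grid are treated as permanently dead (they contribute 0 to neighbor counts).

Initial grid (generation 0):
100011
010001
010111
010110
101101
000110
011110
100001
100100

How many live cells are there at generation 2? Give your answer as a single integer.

Simulating step by step:
Generation 0 (given above): 26 live cells
Generation 1: 23 live cells
000011
111110
110101
111000
010011
001001
011001
100000
000000
Generation 2: 17 live cells
011011
100000
000000
000101
100111
001101
011000
010000
000000
Population at generation 2: 17

Answer: 17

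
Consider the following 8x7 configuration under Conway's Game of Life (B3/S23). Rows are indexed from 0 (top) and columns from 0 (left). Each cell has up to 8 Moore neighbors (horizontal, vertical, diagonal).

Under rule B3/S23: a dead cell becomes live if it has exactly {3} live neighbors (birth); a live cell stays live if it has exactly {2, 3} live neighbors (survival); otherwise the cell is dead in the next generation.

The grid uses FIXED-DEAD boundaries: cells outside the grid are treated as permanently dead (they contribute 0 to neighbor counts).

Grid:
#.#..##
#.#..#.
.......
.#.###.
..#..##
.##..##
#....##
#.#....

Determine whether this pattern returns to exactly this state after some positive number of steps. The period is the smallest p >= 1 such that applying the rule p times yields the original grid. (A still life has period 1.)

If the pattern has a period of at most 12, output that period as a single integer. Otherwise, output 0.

Answer: 0

Derivation:
Simulating and comparing each generation to the original:
Gen 0 (original, given above): 23 live cells
Gen 1: 21 live cells, differs from original
Gen 2: 17 live cells, differs from original
Gen 3: 16 live cells, differs from original
Gen 4: 15 live cells, differs from original
Gen 5: 13 live cells, differs from original
Gen 6: 18 live cells, differs from original
Gen 7: 14 live cells, differs from original
Gen 8: 18 live cells, differs from original
Gen 9: 17 live cells, differs from original
Gen 10: 17 live cells, differs from original
Gen 11: 17 live cells, differs from original
Gen 12: 11 live cells, differs from original
No period found within 12 steps.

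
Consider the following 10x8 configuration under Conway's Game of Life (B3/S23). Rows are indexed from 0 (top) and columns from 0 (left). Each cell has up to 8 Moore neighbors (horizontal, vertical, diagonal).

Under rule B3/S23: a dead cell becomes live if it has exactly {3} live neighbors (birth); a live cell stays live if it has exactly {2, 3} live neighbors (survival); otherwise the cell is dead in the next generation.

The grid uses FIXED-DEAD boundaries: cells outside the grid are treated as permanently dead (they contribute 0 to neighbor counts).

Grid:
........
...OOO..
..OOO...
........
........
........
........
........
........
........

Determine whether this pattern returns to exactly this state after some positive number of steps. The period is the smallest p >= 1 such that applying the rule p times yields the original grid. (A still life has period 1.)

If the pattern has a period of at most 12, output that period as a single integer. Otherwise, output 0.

Answer: 2

Derivation:
Simulating and comparing each generation to the original:
Gen 0 (original, given above): 6 live cells
Gen 1: 6 live cells, differs from original
Gen 2: 6 live cells, MATCHES original -> period = 2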